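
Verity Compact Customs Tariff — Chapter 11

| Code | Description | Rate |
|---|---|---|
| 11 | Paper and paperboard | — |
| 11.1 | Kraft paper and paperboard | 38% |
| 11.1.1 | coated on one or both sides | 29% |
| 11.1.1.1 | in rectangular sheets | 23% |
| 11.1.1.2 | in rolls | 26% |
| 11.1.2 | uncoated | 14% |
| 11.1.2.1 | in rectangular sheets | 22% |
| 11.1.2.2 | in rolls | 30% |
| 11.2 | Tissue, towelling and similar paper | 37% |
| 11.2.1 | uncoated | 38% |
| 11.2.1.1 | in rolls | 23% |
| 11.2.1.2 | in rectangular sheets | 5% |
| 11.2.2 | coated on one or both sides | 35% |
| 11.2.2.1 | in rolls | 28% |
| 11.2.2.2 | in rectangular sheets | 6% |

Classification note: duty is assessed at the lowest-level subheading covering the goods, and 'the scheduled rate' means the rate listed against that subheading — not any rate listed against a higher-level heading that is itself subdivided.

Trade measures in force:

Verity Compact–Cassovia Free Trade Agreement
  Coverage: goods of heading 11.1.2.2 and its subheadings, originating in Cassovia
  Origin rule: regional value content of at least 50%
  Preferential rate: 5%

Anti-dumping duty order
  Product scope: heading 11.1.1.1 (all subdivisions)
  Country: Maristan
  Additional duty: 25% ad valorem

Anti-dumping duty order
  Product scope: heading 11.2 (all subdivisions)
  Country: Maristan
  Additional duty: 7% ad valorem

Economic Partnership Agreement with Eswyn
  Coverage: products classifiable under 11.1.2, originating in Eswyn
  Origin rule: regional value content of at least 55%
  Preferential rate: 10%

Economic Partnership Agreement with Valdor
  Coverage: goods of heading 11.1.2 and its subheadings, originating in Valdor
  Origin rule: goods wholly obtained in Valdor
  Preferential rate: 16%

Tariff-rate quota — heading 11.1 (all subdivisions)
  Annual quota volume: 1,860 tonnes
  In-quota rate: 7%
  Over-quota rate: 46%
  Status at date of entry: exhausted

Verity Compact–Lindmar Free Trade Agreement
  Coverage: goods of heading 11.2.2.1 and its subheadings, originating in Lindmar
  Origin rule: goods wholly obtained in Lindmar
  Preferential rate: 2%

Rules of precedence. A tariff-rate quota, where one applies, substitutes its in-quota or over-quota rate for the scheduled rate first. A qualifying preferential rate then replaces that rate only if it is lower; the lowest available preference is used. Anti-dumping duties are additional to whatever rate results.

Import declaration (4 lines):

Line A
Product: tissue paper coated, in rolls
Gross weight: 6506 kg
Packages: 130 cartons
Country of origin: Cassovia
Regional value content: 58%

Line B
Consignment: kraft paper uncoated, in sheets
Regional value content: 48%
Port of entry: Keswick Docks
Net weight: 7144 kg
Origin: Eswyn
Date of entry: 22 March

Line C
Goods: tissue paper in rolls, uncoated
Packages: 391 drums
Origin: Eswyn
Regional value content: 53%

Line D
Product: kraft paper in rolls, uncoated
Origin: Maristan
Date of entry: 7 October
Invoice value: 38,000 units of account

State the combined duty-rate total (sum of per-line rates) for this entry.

143%

Line A: tissue paper → 11.2; coated → 11.2.2; in rolls → 11.2.2.1. Scheduled 28%. Cassovia agreement on 11.1.2.2: 11.2.2.1 not covered. → 28%.
Line B: kraft paper → 11.1; uncoated → 11.1.2; in sheets → 11.1.2.1. Scheduled 22%. quota on 11.1 exhausted → over-quota 46%; Eswyn agreement on 11.1.2: RVC < 55%. → 46%.
Line C: tissue paper → 11.2; uncoated → 11.2.1; in rolls → 11.2.1.1. Scheduled 23%. Eswyn agreement on 11.1.2: 11.2.1.1 not covered. → 23%.
Line D: kraft paper → 11.1; uncoated → 11.1.2; in rolls → 11.1.2.2. Scheduled 30%. quota on 11.1 exhausted → over-quota 46%. → 46%.
Sum: 28% + 46% + 23% + 46% = 143%.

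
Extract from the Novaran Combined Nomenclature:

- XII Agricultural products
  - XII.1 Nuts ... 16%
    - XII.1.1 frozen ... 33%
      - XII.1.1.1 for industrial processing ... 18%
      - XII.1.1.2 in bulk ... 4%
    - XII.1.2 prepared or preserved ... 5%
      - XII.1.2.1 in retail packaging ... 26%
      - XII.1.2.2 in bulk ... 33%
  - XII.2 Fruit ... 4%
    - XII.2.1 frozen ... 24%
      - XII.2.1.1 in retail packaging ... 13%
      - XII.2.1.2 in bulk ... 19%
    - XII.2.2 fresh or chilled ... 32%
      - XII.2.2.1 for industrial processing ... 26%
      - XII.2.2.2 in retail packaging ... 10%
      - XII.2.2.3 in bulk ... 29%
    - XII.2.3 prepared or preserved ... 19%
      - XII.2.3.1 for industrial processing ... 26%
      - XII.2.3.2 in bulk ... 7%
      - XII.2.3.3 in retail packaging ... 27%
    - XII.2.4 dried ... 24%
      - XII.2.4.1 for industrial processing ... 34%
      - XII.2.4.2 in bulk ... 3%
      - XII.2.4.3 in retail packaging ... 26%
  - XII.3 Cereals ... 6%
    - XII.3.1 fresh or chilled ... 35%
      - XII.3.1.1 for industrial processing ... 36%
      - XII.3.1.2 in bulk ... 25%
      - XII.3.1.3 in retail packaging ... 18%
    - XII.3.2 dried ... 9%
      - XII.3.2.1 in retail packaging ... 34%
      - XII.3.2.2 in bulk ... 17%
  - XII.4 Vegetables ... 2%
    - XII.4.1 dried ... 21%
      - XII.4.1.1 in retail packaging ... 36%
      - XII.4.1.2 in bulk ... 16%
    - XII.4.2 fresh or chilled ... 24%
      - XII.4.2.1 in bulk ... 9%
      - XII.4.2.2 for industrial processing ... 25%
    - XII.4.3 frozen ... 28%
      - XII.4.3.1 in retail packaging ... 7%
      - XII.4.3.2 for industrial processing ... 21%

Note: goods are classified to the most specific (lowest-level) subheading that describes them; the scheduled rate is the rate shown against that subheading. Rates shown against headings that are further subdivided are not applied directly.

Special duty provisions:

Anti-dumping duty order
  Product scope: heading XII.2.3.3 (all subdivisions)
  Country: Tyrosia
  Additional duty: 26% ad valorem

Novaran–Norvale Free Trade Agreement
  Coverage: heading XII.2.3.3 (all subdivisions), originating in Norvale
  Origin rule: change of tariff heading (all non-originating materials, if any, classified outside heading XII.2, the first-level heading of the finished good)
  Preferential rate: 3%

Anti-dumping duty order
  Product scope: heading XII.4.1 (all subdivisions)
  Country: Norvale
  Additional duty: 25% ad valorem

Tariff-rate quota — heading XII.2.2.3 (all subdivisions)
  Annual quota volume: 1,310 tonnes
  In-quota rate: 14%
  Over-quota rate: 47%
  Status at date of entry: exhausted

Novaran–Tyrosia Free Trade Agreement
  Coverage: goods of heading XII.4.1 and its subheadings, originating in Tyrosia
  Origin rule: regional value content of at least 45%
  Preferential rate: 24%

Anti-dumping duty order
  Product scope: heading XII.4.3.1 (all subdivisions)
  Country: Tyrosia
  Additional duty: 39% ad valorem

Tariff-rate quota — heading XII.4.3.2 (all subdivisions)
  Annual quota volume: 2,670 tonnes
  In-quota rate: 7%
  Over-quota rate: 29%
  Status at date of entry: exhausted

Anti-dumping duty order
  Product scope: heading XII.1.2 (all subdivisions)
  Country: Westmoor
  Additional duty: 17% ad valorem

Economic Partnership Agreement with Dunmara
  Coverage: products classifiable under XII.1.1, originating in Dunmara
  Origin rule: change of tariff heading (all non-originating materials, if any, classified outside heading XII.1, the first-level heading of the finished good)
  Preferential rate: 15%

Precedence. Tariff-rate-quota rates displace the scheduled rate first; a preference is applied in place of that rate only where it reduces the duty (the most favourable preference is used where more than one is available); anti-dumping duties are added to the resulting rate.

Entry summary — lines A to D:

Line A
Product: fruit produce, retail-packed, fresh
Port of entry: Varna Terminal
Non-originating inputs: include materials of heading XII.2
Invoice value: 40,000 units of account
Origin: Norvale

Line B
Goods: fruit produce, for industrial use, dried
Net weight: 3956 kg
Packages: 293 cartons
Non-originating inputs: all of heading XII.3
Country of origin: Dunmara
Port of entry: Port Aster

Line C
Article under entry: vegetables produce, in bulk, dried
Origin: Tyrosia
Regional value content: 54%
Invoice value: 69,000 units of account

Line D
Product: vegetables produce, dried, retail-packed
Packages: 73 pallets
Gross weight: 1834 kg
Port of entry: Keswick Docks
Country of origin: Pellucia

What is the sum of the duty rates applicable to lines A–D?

96%

Line A: fruit → XII.2; fresh → XII.2.2; retail-packed → XII.2.2.2. Scheduled 10%. Norvale agreement on XII.2.3.3: XII.2.2.2 not covered. → 10%.
Line B: fruit → XII.2; dried → XII.2.4; for industrial use → XII.2.4.1. Scheduled 34%. Dunmara agreement on XII.1.1: XII.2.4.1 not covered. → 34%.
Line C: vegetables → XII.4; dried → XII.4.1; in bulk → XII.4.1.2. Scheduled 16%. Tyrosia agreement on XII.4.1: RVC ≥ 45% → 24% available; preference 24% not lower than 16% → no reduction. → 16%.
Line D: vegetables → XII.4; dried → XII.4.1; retail-packed → XII.4.1.1. Scheduled 36%. No special measure applies. → 36%.
Sum: 10% + 34% + 16% + 36% = 96%.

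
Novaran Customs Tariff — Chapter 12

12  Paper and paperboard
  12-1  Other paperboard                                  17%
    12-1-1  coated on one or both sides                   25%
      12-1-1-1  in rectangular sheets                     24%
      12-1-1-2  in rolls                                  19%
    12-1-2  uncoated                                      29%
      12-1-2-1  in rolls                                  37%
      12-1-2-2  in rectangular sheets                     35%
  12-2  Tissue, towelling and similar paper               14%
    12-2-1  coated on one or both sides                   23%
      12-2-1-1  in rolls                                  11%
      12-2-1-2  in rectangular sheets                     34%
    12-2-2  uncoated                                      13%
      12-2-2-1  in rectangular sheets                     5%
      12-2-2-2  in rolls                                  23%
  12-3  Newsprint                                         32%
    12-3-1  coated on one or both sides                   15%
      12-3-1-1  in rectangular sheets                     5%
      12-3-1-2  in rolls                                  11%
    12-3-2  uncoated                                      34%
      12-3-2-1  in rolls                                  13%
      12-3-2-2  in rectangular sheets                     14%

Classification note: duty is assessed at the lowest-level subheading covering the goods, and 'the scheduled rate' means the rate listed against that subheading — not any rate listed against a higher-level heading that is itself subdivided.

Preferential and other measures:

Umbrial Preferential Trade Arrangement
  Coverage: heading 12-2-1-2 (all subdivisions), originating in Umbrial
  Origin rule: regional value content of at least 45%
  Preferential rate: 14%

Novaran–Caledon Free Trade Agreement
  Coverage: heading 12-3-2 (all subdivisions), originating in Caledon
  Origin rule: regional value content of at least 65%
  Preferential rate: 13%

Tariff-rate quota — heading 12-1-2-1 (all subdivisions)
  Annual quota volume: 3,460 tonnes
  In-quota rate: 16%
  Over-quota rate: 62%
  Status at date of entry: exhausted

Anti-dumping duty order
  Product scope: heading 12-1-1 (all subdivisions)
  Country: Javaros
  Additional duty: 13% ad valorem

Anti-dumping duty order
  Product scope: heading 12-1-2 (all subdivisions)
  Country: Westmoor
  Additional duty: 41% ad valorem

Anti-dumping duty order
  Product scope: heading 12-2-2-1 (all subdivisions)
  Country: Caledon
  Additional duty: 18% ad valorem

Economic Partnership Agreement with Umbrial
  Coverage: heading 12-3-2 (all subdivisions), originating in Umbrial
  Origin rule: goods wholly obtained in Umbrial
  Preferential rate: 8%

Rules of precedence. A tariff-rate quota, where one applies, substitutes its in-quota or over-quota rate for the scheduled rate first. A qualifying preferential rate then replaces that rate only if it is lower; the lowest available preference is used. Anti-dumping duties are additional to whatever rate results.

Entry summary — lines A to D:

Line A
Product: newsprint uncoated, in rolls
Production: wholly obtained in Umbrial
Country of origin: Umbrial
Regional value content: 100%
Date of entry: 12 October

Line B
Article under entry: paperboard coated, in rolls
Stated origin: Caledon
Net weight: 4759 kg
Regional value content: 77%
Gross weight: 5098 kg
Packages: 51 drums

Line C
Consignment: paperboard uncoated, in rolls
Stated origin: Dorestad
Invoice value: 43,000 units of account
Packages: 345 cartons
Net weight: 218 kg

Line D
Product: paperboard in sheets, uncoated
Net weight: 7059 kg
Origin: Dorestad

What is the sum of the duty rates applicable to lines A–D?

Line A: newsprint → 12-3; uncoated → 12-3-2; in rolls → 12-3-2-1. Scheduled 13%. Umbrial agreement on 12-2-1-2: 12-3-2-1 not covered; Umbrial agreement on 12-3-2: wholly obtained → 8% available; preferential 8%. → 8%.
Line B: paperboard → 12-1; coated → 12-1-1; in rolls → 12-1-1-2. Scheduled 19%. Caledon agreement on 12-3-2: 12-1-1-2 not covered. → 19%.
Line C: paperboard → 12-1; uncoated → 12-1-2; in rolls → 12-1-2-1. Scheduled 37%. quota on 12-1-2-1 exhausted → over-quota 62%. → 62%.
Line D: paperboard → 12-1; uncoated → 12-1-2; in sheets → 12-1-2-2. Scheduled 35%. No special measure applies. → 35%.
Sum: 8% + 19% + 62% + 35% = 124%.

124%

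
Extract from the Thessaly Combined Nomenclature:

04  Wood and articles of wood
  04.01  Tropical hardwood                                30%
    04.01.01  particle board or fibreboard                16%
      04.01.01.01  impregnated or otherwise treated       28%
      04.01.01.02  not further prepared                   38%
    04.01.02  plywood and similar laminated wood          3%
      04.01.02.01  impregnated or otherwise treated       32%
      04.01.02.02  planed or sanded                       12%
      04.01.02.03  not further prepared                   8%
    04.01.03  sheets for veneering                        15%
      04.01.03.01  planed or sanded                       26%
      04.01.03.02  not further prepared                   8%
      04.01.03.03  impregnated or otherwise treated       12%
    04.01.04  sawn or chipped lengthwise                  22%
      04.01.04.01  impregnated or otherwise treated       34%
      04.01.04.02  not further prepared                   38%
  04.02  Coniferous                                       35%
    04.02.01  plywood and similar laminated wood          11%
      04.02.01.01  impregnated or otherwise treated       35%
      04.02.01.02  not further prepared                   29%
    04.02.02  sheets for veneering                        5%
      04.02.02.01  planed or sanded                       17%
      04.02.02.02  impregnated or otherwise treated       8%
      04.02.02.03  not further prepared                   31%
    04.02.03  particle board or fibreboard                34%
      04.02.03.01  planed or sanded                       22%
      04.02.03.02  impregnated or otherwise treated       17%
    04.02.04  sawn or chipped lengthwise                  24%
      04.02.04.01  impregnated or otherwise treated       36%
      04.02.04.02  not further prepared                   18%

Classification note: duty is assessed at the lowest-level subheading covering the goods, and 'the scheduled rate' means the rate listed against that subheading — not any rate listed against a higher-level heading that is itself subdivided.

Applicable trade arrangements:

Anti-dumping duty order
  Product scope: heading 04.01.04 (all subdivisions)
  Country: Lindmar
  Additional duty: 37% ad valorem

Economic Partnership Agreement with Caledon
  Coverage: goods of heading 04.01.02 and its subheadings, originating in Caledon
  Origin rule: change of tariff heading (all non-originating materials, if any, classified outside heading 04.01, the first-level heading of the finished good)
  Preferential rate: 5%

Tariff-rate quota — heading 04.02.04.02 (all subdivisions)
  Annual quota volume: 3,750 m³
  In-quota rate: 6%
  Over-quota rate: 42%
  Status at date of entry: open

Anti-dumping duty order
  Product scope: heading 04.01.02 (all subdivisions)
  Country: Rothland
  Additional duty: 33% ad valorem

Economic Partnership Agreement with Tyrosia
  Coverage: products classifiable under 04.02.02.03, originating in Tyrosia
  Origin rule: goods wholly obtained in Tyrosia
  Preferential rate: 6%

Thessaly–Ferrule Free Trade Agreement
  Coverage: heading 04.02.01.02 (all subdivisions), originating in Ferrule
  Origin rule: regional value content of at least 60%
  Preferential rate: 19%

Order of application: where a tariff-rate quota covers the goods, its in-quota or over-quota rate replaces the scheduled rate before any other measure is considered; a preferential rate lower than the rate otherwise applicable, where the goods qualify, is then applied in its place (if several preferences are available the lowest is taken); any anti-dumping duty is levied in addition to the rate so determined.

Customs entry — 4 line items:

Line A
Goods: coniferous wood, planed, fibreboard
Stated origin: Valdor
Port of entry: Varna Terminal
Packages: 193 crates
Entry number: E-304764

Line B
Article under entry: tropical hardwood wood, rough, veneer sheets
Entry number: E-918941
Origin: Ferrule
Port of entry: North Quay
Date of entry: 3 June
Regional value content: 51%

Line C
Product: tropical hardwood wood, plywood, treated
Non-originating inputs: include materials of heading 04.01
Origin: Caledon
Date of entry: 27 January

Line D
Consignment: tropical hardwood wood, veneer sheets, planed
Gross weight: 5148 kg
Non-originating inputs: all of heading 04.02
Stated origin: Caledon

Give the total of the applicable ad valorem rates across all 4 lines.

88%

Line A: coniferous → 04.02; fibreboard → 04.02.03; planed → 04.02.03.01. Scheduled 22%. No special measure applies. → 22%.
Line B: tropical hardwood → 04.01; veneer sheets → 04.01.03; rough → 04.01.03.02. Scheduled 8%. Ferrule agreement on 04.02.01.02: 04.01.03.02 not covered. → 8%.
Line C: tropical hardwood → 04.01; plywood → 04.01.02; treated → 04.01.02.01. Scheduled 32%. Caledon agreement on 04.01.02: CTH not met. → 32%.
Line D: tropical hardwood → 04.01; veneer sheets → 04.01.03; planed → 04.01.03.01. Scheduled 26%. Caledon agreement on 04.01.02: 04.01.03.01 not covered. → 26%.
Sum: 22% + 8% + 32% + 26% = 88%.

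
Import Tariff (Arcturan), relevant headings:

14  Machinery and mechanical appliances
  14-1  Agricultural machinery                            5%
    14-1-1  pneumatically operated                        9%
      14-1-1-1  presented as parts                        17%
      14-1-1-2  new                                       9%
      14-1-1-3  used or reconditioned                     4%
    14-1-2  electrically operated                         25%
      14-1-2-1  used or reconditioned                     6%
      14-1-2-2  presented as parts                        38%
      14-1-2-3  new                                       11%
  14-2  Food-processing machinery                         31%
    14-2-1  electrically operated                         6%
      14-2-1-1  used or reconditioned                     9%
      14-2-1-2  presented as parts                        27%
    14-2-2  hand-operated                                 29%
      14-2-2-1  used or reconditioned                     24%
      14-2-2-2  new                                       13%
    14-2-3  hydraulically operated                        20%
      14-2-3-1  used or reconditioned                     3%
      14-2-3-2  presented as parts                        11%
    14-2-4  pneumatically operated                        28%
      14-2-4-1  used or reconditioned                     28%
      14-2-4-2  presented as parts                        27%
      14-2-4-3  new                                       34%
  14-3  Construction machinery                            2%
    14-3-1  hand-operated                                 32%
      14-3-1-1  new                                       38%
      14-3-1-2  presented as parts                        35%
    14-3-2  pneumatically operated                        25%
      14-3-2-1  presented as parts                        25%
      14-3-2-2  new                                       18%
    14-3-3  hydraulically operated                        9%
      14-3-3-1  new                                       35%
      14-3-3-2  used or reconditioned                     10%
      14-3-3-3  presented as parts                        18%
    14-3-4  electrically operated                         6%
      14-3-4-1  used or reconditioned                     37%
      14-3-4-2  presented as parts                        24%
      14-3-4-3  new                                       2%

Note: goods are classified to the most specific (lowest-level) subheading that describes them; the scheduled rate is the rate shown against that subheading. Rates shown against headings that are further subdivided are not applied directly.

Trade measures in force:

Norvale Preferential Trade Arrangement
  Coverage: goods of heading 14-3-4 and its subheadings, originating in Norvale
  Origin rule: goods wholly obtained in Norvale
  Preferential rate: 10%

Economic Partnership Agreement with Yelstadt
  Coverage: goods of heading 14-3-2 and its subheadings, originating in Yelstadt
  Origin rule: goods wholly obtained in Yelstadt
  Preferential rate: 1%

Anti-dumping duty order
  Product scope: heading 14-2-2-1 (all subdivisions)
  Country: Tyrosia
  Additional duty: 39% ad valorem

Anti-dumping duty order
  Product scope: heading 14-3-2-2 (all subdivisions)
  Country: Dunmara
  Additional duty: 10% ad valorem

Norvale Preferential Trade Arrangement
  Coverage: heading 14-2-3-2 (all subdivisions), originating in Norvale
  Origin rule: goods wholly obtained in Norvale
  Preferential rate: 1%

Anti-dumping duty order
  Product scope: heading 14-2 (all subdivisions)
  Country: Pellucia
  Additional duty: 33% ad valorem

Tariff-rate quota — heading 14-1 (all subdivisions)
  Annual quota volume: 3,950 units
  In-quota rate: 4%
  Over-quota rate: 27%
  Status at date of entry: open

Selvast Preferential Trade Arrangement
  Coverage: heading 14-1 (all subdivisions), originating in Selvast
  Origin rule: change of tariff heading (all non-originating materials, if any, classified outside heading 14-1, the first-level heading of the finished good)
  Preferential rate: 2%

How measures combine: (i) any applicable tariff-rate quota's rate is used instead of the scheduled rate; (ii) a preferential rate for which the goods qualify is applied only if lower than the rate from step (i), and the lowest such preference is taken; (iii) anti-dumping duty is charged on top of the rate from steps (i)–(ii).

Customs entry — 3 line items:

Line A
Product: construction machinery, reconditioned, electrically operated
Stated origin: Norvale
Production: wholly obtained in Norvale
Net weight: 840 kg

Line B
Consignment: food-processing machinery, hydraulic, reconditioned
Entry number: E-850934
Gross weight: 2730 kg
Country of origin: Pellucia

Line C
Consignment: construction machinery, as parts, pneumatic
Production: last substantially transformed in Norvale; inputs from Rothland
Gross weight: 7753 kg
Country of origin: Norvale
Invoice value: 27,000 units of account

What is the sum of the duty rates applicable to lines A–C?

71%

Line A: construction → 14-3; electrically operated → 14-3-4; reconditioned → 14-3-4-1. Scheduled 37%. Norvale agreement on 14-3-4: wholly obtained → 10% available; Norvale agreement on 14-2-3-2: 14-3-4-1 not covered; preferential 10%. → 10%.
Line B: food-processing → 14-2; hydraulic → 14-2-3; reconditioned → 14-2-3-1. Scheduled 3%. anti-dumping (Pellucia, 14-2): +33%; total 3% + 33% = 36%. → 36%.
Line C: construction → 14-3; pneumatic → 14-3-2; as parts → 14-3-2-1. Scheduled 25%. Norvale agreement on 14-3-4: 14-3-2-1 not covered; Norvale agreement on 14-2-3-2: 14-3-2-1 not covered. → 25%.
Sum: 10% + 36% + 25% = 71%.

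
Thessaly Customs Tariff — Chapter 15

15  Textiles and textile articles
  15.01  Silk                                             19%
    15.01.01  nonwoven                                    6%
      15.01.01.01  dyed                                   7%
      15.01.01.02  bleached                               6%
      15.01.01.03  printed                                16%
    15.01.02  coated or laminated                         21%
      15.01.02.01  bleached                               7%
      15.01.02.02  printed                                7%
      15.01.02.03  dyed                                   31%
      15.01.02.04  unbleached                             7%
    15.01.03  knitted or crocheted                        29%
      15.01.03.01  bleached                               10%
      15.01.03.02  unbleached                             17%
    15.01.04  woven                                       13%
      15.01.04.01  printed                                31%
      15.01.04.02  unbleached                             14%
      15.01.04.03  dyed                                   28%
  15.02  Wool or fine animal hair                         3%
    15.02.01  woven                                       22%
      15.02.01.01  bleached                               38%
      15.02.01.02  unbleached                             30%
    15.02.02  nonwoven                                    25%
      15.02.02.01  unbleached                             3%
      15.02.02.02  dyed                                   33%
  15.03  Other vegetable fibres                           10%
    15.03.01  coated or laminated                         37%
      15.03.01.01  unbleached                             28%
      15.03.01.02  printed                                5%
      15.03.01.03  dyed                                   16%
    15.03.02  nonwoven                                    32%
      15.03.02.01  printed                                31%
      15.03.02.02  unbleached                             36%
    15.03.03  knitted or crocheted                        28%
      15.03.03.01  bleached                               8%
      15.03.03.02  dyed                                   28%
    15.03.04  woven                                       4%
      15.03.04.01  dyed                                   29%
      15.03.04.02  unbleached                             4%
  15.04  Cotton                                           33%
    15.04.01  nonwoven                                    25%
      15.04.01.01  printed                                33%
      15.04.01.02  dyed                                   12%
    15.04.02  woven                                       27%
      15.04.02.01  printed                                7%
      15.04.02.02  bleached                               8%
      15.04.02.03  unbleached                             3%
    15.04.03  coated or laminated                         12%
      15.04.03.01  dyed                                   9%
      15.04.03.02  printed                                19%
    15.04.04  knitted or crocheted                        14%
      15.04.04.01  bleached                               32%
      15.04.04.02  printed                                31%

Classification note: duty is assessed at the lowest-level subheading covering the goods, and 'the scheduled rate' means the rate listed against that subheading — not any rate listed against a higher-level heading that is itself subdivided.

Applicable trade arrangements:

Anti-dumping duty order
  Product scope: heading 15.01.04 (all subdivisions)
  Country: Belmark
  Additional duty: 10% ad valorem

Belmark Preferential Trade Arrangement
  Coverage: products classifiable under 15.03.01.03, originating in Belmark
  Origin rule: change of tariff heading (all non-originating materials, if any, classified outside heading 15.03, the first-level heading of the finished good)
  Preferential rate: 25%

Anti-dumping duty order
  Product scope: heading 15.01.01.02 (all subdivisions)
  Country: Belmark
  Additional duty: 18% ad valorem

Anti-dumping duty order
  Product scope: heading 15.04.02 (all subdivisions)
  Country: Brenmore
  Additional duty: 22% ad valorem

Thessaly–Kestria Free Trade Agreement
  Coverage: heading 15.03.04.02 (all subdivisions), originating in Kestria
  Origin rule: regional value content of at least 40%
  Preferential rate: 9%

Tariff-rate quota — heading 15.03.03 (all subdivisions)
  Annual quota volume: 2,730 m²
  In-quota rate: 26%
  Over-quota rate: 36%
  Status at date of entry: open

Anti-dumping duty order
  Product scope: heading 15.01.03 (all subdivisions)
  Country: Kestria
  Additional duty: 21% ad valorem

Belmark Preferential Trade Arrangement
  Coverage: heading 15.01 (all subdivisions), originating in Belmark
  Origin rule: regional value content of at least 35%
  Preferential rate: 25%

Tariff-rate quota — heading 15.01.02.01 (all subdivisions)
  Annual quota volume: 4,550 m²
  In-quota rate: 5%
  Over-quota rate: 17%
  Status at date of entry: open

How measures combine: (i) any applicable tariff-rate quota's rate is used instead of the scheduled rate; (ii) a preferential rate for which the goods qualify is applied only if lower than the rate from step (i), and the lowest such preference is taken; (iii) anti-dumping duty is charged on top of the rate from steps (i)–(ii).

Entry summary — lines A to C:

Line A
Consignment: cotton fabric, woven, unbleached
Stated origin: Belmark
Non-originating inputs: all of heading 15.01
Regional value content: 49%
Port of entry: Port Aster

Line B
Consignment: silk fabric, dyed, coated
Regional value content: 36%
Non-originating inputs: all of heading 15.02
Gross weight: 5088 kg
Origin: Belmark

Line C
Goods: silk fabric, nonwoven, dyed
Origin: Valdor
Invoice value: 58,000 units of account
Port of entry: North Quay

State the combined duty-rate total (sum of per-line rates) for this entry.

Line A: cotton → 15.04; woven → 15.04.02; unbleached → 15.04.02.03. Scheduled 3%. Belmark agreement on 15.03.01.03: 15.04.02.03 not covered; Belmark agreement on 15.01: 15.04.02.03 not covered. → 3%.
Line B: silk → 15.01; coated → 15.01.02; dyed → 15.01.02.03. Scheduled 31%. Belmark agreement on 15.03.01.03: 15.01.02.03 not covered; Belmark agreement on 15.01: RVC ≥ 35% → 25% available; preferential 25%. → 25%.
Line C: silk → 15.01; nonwoven → 15.01.01; dyed → 15.01.01.01. Scheduled 7%. No special measure applies. → 7%.
Sum: 3% + 25% + 7% = 35%.

35%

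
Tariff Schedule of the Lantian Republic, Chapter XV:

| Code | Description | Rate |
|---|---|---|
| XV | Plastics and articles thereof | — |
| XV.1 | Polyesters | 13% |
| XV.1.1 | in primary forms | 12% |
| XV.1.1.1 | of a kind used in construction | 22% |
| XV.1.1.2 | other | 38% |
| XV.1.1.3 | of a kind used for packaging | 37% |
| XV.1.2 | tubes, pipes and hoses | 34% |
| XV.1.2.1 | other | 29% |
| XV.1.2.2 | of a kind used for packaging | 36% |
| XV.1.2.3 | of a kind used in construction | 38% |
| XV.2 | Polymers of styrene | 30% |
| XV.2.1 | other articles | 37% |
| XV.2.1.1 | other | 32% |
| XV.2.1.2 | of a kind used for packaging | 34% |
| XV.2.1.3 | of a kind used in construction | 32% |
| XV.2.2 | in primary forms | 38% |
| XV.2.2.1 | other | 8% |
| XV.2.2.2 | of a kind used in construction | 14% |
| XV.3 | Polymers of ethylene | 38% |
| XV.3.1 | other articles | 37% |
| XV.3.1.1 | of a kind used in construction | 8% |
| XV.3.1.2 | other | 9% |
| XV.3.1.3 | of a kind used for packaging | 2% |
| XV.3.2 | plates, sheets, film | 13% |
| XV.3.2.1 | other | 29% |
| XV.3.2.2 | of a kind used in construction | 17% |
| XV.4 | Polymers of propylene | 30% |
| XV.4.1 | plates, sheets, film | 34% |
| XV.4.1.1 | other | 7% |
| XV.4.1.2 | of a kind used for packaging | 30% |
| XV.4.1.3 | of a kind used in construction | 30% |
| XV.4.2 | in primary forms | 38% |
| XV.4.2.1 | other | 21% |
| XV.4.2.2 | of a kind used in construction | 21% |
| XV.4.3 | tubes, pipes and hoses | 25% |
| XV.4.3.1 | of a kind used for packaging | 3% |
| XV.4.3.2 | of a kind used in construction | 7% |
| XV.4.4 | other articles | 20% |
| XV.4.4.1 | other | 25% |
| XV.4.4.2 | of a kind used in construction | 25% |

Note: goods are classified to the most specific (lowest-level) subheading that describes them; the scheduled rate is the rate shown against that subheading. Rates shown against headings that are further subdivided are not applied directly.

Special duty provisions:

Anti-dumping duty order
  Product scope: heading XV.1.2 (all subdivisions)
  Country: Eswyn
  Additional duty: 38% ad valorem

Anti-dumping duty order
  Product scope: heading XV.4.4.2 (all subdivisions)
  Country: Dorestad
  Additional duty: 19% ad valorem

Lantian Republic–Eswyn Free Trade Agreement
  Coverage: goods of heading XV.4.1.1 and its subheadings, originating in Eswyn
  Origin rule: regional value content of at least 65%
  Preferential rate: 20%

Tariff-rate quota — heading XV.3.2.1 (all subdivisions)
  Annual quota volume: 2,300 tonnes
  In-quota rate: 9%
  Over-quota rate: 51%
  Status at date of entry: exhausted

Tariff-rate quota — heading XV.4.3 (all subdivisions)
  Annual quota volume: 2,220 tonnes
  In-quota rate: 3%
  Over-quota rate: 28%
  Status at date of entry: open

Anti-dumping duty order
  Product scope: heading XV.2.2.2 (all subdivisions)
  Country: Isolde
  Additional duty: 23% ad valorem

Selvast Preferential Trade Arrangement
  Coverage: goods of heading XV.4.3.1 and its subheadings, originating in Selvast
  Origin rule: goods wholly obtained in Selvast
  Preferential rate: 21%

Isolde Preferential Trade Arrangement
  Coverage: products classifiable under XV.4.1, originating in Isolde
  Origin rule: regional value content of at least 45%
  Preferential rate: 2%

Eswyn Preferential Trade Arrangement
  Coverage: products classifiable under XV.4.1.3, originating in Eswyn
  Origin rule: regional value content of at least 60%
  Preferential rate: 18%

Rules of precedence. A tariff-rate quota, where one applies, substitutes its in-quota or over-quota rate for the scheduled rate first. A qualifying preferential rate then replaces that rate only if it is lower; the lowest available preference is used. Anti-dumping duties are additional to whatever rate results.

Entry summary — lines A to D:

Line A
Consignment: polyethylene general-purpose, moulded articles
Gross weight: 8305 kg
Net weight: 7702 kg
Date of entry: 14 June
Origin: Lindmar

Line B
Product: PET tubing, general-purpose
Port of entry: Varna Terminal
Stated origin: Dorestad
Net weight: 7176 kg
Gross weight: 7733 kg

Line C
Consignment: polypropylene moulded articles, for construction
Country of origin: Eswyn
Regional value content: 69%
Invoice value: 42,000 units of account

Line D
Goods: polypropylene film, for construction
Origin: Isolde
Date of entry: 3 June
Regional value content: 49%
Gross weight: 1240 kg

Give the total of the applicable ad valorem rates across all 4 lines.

Line A: polyethylene → XV.3; moulded articles → XV.3.1; general-purpose → XV.3.1.2. Scheduled 9%. No special measure applies. → 9%.
Line B: PET → XV.1; tubing → XV.1.2; general-purpose → XV.1.2.1. Scheduled 29%. No special measure applies. → 29%.
Line C: polypropylene → XV.4; moulded articles → XV.4.4; for construction → XV.4.4.2. Scheduled 25%. Eswyn agreement on XV.4.1.1: XV.4.4.2 not covered; Eswyn agreement on XV.4.1.3: XV.4.4.2 not covered. → 25%.
Line D: polypropylene → XV.4; film → XV.4.1; for construction → XV.4.1.3. Scheduled 30%. Isolde agreement on XV.4.1: RVC ≥ 45% → 2% available; preferential 2%. → 2%.
Sum: 9% + 29% + 25% + 2% = 65%.

65%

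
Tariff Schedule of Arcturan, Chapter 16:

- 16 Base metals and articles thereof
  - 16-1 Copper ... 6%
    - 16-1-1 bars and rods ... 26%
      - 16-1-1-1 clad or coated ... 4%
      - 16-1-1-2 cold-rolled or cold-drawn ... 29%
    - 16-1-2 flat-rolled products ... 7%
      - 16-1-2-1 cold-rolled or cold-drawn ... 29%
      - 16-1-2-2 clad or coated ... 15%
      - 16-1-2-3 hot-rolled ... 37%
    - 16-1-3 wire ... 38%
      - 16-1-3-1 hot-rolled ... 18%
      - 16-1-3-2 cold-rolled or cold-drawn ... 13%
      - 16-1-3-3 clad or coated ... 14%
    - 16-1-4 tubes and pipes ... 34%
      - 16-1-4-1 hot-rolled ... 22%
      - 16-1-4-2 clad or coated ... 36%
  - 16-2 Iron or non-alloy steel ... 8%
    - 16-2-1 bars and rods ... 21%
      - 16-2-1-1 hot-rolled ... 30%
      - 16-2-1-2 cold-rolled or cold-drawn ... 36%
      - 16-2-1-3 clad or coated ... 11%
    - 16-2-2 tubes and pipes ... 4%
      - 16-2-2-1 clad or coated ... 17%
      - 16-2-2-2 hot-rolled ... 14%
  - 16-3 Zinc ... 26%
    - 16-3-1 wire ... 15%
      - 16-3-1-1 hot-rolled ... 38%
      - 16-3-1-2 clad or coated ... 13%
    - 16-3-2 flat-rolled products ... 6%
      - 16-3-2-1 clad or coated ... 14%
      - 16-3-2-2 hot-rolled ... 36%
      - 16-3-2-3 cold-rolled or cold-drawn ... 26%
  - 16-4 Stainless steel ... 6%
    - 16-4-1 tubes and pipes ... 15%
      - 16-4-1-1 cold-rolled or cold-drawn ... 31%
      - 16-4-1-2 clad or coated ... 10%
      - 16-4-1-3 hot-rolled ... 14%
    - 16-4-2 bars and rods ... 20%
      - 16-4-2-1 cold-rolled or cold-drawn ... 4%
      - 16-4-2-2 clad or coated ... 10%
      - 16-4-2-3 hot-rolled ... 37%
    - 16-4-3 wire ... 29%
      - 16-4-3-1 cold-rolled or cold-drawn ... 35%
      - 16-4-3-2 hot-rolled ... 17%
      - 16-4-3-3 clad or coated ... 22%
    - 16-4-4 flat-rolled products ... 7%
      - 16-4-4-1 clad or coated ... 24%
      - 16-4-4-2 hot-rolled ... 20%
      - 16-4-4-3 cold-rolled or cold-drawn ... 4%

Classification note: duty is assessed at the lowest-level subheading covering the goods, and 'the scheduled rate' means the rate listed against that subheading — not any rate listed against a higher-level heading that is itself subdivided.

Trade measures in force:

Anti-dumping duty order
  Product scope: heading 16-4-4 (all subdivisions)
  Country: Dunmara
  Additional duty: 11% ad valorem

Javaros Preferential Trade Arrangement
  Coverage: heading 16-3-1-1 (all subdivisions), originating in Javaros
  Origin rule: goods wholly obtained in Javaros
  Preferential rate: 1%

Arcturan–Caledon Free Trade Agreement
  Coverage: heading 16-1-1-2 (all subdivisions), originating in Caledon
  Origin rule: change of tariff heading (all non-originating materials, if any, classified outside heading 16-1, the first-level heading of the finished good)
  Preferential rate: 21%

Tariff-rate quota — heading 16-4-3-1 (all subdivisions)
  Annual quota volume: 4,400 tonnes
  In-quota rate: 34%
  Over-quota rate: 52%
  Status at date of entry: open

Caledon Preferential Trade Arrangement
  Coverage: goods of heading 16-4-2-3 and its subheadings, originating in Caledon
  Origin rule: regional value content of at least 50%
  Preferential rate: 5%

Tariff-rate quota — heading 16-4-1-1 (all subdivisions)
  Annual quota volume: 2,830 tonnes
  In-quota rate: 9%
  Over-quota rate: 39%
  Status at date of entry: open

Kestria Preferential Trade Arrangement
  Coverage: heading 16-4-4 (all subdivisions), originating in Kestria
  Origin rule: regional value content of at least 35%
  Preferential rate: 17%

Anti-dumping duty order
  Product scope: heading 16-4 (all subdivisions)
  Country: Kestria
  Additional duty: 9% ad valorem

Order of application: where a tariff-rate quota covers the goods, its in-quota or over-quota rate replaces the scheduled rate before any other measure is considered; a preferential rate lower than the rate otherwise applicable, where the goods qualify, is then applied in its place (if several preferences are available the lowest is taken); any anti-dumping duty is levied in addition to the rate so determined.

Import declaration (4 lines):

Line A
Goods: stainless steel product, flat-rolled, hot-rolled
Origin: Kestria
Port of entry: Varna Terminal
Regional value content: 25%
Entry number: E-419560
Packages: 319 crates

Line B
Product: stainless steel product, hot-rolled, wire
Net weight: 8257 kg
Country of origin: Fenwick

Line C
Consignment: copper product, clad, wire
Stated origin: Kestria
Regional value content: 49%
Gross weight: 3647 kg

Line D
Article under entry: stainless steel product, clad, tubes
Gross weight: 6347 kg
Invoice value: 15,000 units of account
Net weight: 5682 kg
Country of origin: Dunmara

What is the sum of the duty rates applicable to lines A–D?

Line A: stainless steel → 16-4; flat-rolled → 16-4-4; hot-rolled → 16-4-4-2. Scheduled 20%. Kestria agreement on 16-4-4: RVC < 35%; anti-dumping (Kestria, 16-4): +9%; total 20% + 9% = 29%. → 29%.
Line B: stainless steel → 16-4; wire → 16-4-3; hot-rolled → 16-4-3-2. Scheduled 17%. No special measure applies. → 17%.
Line C: copper → 16-1; wire → 16-1-3; clad → 16-1-3-3. Scheduled 14%. Kestria agreement on 16-4-4: 16-1-3-3 not covered. → 14%.
Line D: stainless steel → 16-4; tubes → 16-4-1; clad → 16-4-1-2. Scheduled 10%. No special measure applies. → 10%.
Sum: 29% + 17% + 14% + 10% = 70%.

70%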